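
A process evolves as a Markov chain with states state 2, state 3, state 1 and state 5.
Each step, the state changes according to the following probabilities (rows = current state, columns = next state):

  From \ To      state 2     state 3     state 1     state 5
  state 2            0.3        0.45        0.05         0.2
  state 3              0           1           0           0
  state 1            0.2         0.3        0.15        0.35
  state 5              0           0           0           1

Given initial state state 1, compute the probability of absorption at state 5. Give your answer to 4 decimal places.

Let h(s) be the probability of absorption at state 5 starting from transient state s. Then h(state 5) = 1 and h(state 3) = 0. By first-step analysis:
h(state 2) = 0.3·h(state 2) + 0.45·0 + 0.05·h(state 1) + 0.2·1
h(state 1) = 0.2·h(state 2) + 0.3·0 + 0.15·h(state 1) + 0.35·1
Solving: h(state 2) = 0.3205, h(state 1) = 0.4872.
Starting from state 1, the probability is 0.4872.

0.4872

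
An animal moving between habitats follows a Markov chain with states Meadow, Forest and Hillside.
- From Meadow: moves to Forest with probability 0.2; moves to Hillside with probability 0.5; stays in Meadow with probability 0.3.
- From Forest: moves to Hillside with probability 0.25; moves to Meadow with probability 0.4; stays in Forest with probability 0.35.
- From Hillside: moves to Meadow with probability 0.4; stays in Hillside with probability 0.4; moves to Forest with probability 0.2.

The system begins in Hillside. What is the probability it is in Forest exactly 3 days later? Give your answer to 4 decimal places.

0.2345

Propagate the distribution vector 3 days from Hillside.
After 0 days: (0.0000, 0.0000, 1.0000)
After 1 day: (0.4000, 0.2000, 0.4000)
After 2 days: (0.3600, 0.2300, 0.4100)
After 3 days: (0.3640, 0.2345, 0.4015)
P(in Forest after 3 days) = 0.2345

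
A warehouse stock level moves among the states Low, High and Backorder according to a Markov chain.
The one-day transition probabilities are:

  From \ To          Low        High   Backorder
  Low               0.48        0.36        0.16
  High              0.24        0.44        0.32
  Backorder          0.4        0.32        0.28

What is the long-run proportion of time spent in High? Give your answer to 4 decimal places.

Let the stationary distribution be π with π = πP and π_1 + π_2 + π_3 = 1.
π_1 = 0.48·π_1 + 0.24·π_2 + 0.4·π_3
π_2 = 0.36·π_1 + 0.44·π_2 + 0.32·π_3
Solving with the normalization constraint gives π = (0.3686, 0.3804, 0.2510).
So the stationary probability of High is 0.3804.

0.3804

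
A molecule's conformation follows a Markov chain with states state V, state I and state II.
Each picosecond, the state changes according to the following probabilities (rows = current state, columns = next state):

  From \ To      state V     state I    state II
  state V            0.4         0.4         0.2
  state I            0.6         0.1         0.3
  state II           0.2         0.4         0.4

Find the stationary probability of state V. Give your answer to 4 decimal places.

Let the stationary distribution be π with π = πP and π_1 + π_2 + π_3 = 1.
π_1 = 0.4·π_1 + 0.6·π_2 + 0.2·π_3
π_2 = 0.4·π_1 + 0.1·π_2 + 0.4·π_3
Solving with the normalization constraint gives π = (0.4038, 0.3077, 0.2885).
So the stationary probability of state V is 0.4038.

0.4038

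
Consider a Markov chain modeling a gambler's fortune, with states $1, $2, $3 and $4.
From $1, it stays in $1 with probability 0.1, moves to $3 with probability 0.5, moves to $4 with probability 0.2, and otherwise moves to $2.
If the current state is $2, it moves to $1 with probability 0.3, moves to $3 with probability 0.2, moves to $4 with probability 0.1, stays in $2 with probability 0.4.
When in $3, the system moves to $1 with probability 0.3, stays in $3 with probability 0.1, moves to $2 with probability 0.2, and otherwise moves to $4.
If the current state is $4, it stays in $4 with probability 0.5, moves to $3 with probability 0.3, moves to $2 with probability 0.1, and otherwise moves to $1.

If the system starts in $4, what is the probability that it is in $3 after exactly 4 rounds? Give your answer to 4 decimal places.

0.2636

Propagate the distribution vector 4 rounds from $4.
After 0 rounds: (0.0000, 0.0000, 0.0000, 1.0000)
After 1 round: (0.1000, 0.1000, 0.3000, 0.5000)
After 2 rounds: (0.1800, 0.1700, 0.2500, 0.4000)
After 3 rounds: (0.1840, 0.1940, 0.2690, 0.3530)
After 4 rounds: (0.1926, 0.2035, 0.2636, 0.3403)
P(in $3 after 4 rounds) = 0.2636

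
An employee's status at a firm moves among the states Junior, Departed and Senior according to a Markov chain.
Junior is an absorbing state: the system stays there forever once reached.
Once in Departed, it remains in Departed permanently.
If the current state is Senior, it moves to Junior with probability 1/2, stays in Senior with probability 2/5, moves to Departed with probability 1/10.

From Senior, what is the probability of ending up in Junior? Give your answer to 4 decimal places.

0.8333

Let h(s) be the probability of absorption at Junior starting from transient state s. Then h(Junior) = 1 and h(Departed) = 0. By first-step analysis:
h(Senior) = 0.5·1 + 0.1·0 + 0.4·h(Senior)
Solving: h(Senior) = 0.8333.
Starting from Senior, the probability is 0.8333.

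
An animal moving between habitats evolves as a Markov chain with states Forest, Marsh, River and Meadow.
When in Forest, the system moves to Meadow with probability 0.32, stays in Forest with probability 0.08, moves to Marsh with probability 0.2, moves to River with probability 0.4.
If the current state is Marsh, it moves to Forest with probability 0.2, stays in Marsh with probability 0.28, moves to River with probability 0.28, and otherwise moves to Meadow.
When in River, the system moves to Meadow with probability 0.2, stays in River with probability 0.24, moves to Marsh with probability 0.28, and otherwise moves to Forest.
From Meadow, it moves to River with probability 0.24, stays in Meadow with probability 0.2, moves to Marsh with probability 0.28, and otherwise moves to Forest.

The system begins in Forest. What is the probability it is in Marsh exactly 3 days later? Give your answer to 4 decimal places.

Propagate the distribution vector 3 days from Forest.
After 0 days: (1.0000, 0.0000, 0.0000, 0.0000)
After 1 day: (0.0800, 0.2000, 0.4000, 0.3200)
After 2 days: (0.2480, 0.2736, 0.2608, 0.2176)
After 3 days: (0.2085, 0.2602, 0.2906, 0.2407)
P(in Marsh after 3 days) = 0.2602

0.2602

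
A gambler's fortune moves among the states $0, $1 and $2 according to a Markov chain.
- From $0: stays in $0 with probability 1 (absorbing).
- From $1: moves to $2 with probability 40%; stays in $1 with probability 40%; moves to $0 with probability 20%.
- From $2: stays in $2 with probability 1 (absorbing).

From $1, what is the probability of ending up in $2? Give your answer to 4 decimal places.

0.6667

Let h(s) be the probability of absorption at $2 starting from transient state s. Then h($2) = 1 and h($0) = 0. By first-step analysis:
h($1) = 0.2·0 + 0.4·h($1) + 0.4·1
Solving: h($1) = 0.6667.
Starting from $1, the probability is 0.6667.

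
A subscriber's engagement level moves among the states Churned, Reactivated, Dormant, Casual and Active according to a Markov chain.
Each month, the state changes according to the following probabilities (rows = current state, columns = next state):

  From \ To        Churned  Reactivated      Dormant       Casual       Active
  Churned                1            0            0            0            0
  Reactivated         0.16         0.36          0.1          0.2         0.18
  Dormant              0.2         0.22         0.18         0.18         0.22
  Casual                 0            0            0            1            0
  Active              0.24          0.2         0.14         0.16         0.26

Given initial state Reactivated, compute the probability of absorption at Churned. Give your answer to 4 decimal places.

0.4880

Let h(s) be the probability of absorption at Churned starting from transient state s. Then h(Churned) = 1 and h(Casual) = 0. By first-step analysis:
h(Reactivated) = 0.16·1 + 0.36·h(Reactivated) + 0.1·h(Dormant) + 0.2·0 + 0.18·h(Active)
h(Dormant) = 0.2·1 + 0.22·h(Reactivated) + 0.18·h(Dormant) + 0.18·0 + 0.22·h(Active)
h(Active) = 0.24·1 + 0.2·h(Reactivated) + 0.14·h(Dormant) + 0.16·0 + 0.26·h(Active)
Solving: h(Reactivated) = 0.4880, h(Dormant) = 0.5238, h(Active) = 0.5553.
Starting from Reactivated, the probability is 0.4880.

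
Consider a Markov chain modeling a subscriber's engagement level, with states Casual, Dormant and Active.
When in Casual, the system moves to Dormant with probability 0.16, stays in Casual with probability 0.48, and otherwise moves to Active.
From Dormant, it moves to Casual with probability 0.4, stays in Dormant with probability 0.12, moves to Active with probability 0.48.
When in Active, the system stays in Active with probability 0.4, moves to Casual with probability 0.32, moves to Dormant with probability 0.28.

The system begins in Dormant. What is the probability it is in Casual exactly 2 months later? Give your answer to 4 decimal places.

Sum over the intermediate state after 1 month:
P = P(Dormant→Casual)·P(Casual→Casual) + P(Dormant→Dormant)·P(Dormant→Casual) + P(Dormant→Active)·P(Active→Casual)
  = 0.4×0.48 + 0.12×0.4 + 0.48×0.32
  = 0.1920 + 0.0480 + 0.1536 = 0.3936

0.3936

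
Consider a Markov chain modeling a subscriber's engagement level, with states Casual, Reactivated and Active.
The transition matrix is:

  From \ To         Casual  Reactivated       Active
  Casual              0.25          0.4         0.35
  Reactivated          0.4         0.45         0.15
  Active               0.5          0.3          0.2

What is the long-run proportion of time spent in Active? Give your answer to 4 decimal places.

Let the stationary distribution be π with π = πP and π_1 + π_2 + π_3 = 1.
π_1 = 0.25·π_1 + 0.4·π_2 + 0.5·π_3
π_2 = 0.4·π_1 + 0.45·π_2 + 0.3·π_3
Solving with the normalization constraint gives π = (0.3683, 0.3963, 0.2354).
So the stationary probability of Active is 0.2354.

0.2354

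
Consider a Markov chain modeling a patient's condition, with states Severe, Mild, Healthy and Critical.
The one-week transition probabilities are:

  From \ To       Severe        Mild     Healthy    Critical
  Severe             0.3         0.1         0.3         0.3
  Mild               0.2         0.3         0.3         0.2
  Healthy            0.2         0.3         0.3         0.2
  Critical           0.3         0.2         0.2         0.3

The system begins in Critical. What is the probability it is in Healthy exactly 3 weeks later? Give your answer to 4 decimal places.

Propagate the distribution vector 3 weeks from Critical.
After 0 weeks: (0.0000, 0.0000, 0.0000, 1.0000)
After 1 week: (0.3000, 0.2000, 0.2000, 0.3000)
After 2 weeks: (0.2600, 0.2100, 0.2700, 0.2600)
After 3 weeks: (0.2520, 0.2220, 0.2740, 0.2520)
P(in Healthy after 3 weeks) = 0.2740

0.2740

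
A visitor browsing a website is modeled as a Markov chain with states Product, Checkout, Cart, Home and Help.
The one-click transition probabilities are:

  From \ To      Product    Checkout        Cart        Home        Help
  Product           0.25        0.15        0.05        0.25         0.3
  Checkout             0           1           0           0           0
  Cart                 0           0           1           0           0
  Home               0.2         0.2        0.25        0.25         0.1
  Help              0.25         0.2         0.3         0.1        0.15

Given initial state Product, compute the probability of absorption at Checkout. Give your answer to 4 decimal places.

Let h(s) be the probability of absorption at Checkout starting from transient state s. Then h(Checkout) = 1 and h(Cart) = 0. By first-step analysis:
h(Product) = 0.25·h(Product) + 0.15·1 + 0.05·0 + 0.25·h(Home) + 0.3·h(Help)
h(Home) = 0.2·h(Product) + 0.2·1 + 0.25·0 + 0.25·h(Home) + 0.1·h(Help)
h(Help) = 0.25·h(Product) + 0.2·1 + 0.3·0 + 0.1·h(Home) + 0.15·h(Help)
Solving: h(Product) = 0.5356, h(Home) = 0.4692, h(Help) = 0.4480.
Starting from Product, the probability is 0.5356.

0.5356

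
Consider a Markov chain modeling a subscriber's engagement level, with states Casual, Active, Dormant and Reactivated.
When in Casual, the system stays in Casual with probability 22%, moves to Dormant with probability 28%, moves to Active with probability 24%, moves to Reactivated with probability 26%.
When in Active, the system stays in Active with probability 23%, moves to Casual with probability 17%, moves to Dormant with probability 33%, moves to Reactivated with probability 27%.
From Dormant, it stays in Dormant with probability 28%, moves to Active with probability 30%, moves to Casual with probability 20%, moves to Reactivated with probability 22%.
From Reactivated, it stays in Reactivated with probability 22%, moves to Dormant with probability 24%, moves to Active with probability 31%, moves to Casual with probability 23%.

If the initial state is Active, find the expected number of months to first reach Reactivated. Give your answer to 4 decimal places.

Let t(s) be the expected number of months to first reach Reactivated from state s, with t(Reactivated) = 0. Conditioning on the first month:
t(Casual) = 1 + 0.22·t(Casual) + 0.24·t(Active) + 0.28·t(Dormant)
t(Active) = 1 + 0.17·t(Casual) + 0.23·t(Active) + 0.33·t(Dormant)
t(Dormant) = 1 + 0.2·t(Casual) + 0.3·t(Active) + 0.28·t(Dormant)
Solving: t(Casual) = 3.9866, t(Active) = 3.9549, t(Dormant) = 4.1442.
Expected months from Active to Reactivated: 3.9549.

3.9549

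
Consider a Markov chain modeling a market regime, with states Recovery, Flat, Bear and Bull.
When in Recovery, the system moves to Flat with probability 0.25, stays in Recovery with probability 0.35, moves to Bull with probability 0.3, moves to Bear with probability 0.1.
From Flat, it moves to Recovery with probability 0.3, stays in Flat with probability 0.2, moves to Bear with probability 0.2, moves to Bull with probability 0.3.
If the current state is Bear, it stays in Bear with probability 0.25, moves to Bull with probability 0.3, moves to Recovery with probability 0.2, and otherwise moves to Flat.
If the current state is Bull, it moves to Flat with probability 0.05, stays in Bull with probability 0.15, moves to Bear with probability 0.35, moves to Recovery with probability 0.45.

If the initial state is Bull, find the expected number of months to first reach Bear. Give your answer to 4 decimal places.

Let t(s) be the expected number of months to first reach Bear from state s, with t(Bear) = 0. Conditioning on the first month:
t(Recovery) = 1 + 0.35·t(Recovery) + 0.25·t(Flat) + 0.3·t(Bull)
t(Flat) = 1 + 0.3·t(Recovery) + 0.2·t(Flat) + 0.3·t(Bull)
t(Bull) = 1 + 0.45·t(Recovery) + 0.05·t(Flat) + 0.15·t(Bull)
Solving: t(Recovery) = 5.4331, t(Flat) = 4.9156, t(Bull) = 4.3420.
Expected months from Bull to Bear: 4.3420.

4.3420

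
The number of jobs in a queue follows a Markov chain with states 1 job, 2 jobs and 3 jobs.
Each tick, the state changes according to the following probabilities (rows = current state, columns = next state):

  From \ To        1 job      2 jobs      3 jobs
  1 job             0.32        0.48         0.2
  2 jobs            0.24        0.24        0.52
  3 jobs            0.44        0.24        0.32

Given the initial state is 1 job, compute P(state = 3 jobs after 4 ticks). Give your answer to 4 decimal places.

Propagate the distribution vector 4 ticks from 1 job.
After 0 ticks: (1.0000, 0.0000, 0.0000)
After 1 tick: (0.3200, 0.4800, 0.2000)
After 2 ticks: (0.3056, 0.3168, 0.3776)
After 3 ticks: (0.3400, 0.3133, 0.3467)
After 4 ticks: (0.3365, 0.3216, 0.3419)
P(in 3 jobs after 4 ticks) = 0.3419

0.3419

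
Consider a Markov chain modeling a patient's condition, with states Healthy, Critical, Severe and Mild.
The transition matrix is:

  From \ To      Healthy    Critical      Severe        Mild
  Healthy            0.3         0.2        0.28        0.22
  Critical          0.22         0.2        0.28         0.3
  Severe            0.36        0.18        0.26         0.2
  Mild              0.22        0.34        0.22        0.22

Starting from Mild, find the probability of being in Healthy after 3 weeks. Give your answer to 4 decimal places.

0.2782

Propagate the distribution vector 3 weeks from Mild.
After 0 weeks: (0.0000, 0.0000, 0.0000, 1.0000)
After 1 week: (0.2200, 0.3400, 0.2200, 0.2200)
After 2 weeks: (0.2684, 0.2264, 0.2624, 0.2428)
After 3 weeks: (0.2782, 0.2287, 0.2602, 0.2329)
P(in Healthy after 3 weeks) = 0.2782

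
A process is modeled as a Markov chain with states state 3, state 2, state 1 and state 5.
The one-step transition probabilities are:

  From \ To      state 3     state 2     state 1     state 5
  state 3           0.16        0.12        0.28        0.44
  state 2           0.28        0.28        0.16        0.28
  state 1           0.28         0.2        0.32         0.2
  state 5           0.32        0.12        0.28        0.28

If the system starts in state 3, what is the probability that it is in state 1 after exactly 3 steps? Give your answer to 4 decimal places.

Propagate the distribution vector 3 steps from state 3.
After 0 steps: (1.0000, 0.0000, 0.0000, 0.0000)
After 1 step: (0.1600, 0.1200, 0.2800, 0.4400)
After 2 steps: (0.2784, 0.1616, 0.2768, 0.2832)
After 3 steps: (0.2579, 0.1680, 0.2717, 0.3024)
P(in state 1 after 3 steps) = 0.2717

0.2717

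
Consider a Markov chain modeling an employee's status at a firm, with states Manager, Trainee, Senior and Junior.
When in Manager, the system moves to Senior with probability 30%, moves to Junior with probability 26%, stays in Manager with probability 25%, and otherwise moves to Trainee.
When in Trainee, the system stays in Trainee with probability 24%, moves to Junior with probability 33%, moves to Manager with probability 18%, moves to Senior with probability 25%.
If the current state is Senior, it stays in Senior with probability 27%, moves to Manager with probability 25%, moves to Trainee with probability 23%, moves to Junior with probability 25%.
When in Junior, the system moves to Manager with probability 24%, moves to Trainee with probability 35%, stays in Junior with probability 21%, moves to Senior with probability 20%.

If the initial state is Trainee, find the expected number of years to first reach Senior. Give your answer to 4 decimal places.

Let t(s) be the expected number of years to first reach Senior from state s, with t(Senior) = 0. Conditioning on the first year:
t(Manager) = 1 + 0.25·t(Manager) + 0.19·t(Trainee) + 0.26·t(Junior)
t(Trainee) = 1 + 0.18·t(Manager) + 0.24·t(Trainee) + 0.33·t(Junior)
t(Junior) = 1 + 0.24·t(Manager) + 0.35·t(Trainee) + 0.21·t(Junior)
Solving: t(Manager) = 3.8258, t(Trainee) = 4.0566, t(Junior) = 4.2253.
Expected years from Trainee to Senior: 4.0566.

4.0566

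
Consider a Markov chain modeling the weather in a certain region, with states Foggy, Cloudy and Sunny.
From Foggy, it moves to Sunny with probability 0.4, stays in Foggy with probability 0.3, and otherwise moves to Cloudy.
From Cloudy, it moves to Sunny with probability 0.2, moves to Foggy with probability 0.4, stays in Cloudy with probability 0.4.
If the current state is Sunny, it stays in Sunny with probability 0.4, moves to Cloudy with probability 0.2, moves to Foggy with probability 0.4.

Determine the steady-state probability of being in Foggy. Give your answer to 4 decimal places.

0.3636

Let the stationary distribution be π with π = πP and π_1 + π_2 + π_3 = 1.
π_1 = 0.3·π_1 + 0.4·π_2 + 0.4·π_3
π_2 = 0.3·π_1 + 0.4·π_2 + 0.2·π_3
Solving with the normalization constraint gives π = (0.3636, 0.2955, 0.3409).
So the stationary probability of Foggy is 0.3636.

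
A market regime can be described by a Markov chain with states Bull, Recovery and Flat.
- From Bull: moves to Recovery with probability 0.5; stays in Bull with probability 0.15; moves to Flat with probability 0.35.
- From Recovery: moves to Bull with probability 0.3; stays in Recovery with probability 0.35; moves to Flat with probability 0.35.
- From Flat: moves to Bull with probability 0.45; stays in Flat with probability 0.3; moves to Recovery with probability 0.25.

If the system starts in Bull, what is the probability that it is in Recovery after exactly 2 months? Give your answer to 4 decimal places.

0.3375

Sum over the intermediate state after 1 month:
P = P(Bull→Bull)·P(Bull→Recovery) + P(Bull→Recovery)·P(Recovery→Recovery) + P(Bull→Flat)·P(Flat→Recovery)
  = 0.15×0.5 + 0.5×0.35 + 0.35×0.25
  = 0.0750 + 0.1750 + 0.0875 = 0.3375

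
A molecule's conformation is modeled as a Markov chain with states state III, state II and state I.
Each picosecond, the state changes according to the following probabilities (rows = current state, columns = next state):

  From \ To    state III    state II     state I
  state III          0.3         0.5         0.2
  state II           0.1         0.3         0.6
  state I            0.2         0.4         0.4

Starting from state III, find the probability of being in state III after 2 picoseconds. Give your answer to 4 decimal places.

Sum over the intermediate state after 1 picosecond:
P = P(state III→state III)·P(state III→state III) + P(state III→state II)·P(state II→state III) + P(state III→state I)·P(state I→state III)
  = 0.3×0.3 + 0.5×0.1 + 0.2×0.2
  = 0.0900 + 0.0500 + 0.0400 = 0.1800

0.1800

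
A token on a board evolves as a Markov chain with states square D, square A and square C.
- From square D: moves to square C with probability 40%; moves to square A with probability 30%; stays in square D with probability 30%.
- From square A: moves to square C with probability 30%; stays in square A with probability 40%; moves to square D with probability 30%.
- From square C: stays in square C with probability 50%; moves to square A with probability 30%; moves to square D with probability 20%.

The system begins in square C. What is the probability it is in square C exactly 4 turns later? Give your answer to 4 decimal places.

Propagate the distribution vector 4 turns from square C.
After 0 turns: (0.0000, 0.0000, 1.0000)
After 1 turn: (0.2000, 0.3000, 0.5000)
After 2 turns: (0.2500, 0.3300, 0.4200)
After 3 turns: (0.2580, 0.3330, 0.4090)
After 4 turns: (0.2591, 0.3333, 0.4076)
P(in square C after 4 turns) = 0.4076

0.4076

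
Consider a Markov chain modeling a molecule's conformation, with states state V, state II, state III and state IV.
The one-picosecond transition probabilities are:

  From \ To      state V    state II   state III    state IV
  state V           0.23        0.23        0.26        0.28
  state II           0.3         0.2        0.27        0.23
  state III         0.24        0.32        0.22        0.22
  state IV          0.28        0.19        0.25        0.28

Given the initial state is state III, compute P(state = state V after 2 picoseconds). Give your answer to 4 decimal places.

Propagate the distribution vector 2 picoseconds from state III.
After 0 picoseconds: (0.0000, 0.0000, 1.0000, 0.0000)
After 1 picosecond: (0.2400, 0.3200, 0.2200, 0.2200)
After 2 picoseconds: (0.2656, 0.2314, 0.2522, 0.2508)
P(in state V after 2 picoseconds) = 0.2656

0.2656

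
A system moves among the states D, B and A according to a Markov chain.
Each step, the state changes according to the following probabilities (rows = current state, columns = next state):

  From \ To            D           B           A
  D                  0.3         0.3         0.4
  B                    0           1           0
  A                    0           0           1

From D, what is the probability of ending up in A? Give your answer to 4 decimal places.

Let h(s) be the probability of absorption at A starting from transient state s. Then h(A) = 1 and h(B) = 0. By first-step analysis:
h(D) = 0.3·h(D) + 0.3·0 + 0.4·1
Solving: h(D) = 0.5714.
Starting from D, the probability is 0.5714.

0.5714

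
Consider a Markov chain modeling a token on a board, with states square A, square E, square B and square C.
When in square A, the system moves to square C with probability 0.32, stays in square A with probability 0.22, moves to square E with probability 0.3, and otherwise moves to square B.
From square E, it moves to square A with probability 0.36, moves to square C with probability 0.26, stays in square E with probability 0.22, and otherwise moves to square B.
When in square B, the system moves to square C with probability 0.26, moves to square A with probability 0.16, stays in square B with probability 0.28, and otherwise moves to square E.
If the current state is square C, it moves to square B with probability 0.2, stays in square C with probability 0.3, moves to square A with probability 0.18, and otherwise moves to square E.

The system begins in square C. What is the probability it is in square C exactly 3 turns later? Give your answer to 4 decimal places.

Propagate the distribution vector 3 turns from square C.
After 0 turns: (0.0000, 0.0000, 0.0000, 1.0000)
After 1 turn: (0.1800, 0.3200, 0.2000, 0.3000)
After 2 turns: (0.2408, 0.2804, 0.1960, 0.2828)
After 3 turns: (0.2362, 0.2832, 0.1948, 0.2858)
P(in square C after 3 turns) = 0.2858

0.2858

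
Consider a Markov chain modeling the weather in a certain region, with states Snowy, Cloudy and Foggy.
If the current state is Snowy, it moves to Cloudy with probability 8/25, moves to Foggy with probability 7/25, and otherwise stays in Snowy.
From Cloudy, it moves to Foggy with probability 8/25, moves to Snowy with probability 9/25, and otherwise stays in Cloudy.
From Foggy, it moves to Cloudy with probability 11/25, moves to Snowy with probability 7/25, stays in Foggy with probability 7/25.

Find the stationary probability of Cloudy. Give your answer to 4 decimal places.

0.3553

Let the stationary distribution be π with π = πP and π_1 + π_2 + π_3 = 1.
π_1 = 0.4·π_1 + 0.36·π_2 + 0.28·π_3
π_2 = 0.32·π_1 + 0.32·π_2 + 0.44·π_3
Solving with the normalization constraint gives π = (0.3505, 0.3553, 0.2942).
So the stationary probability of Cloudy is 0.3553.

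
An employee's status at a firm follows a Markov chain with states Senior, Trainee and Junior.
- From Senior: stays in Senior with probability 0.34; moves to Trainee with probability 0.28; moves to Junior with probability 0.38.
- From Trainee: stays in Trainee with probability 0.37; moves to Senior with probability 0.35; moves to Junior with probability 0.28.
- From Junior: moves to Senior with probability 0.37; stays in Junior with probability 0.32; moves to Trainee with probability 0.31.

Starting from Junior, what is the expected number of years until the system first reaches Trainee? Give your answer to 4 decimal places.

Let t(s) be the expected number of years to first reach Trainee from state s, with t(Trainee) = 0. Conditioning on the first year:
t(Senior) = 1 + 0.34·t(Senior) + 0.38·t(Junior)
t(Junior) = 1 + 0.37·t(Senior) + 0.32·t(Junior)
Solving: t(Senior) = 3.4393, t(Junior) = 3.3420.
Expected years from Junior to Trainee: 3.3420.

3.3420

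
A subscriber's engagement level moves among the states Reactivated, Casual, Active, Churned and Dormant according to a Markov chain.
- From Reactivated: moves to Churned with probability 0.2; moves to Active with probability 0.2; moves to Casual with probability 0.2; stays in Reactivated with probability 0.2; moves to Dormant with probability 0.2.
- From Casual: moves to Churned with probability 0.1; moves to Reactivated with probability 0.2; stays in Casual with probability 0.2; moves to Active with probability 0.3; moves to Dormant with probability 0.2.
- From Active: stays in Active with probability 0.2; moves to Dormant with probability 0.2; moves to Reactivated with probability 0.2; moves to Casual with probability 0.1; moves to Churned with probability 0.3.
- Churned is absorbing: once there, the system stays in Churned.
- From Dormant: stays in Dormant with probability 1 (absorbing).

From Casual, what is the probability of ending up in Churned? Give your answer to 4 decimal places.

0.4608

Let h(s) be the probability of absorption at Churned starting from transient state s. Then h(Churned) = 1 and h(Dormant) = 0. By first-step analysis:
h(Reactivated) = 0.2·h(Reactivated) + 0.2·h(Casual) + 0.2·h(Active) + 0.2·1 + 0.2·0
h(Casual) = 0.2·h(Reactivated) + 0.2·h(Casual) + 0.3·h(Active) + 0.1·1 + 0.2·0
h(Active) = 0.2·h(Reactivated) + 0.1·h(Casual) + 0.2·h(Active) + 0.3·1 + 0.2·0
Solving: h(Reactivated) = 0.5049, h(Casual) = 0.4608, h(Active) = 0.5588.
Starting from Casual, the probability is 0.4608.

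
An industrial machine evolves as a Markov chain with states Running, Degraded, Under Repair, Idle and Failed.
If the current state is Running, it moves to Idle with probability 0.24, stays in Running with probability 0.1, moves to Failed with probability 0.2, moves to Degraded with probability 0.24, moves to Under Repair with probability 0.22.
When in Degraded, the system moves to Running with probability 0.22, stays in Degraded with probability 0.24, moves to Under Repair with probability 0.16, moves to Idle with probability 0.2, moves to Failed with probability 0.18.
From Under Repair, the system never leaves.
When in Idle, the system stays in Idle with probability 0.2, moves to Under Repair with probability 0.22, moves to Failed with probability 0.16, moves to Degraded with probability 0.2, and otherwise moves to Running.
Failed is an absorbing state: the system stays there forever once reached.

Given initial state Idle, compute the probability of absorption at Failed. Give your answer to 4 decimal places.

Let h(s) be the probability of absorption at Failed starting from transient state s. Then h(Failed) = 1 and h(Under Repair) = 0. By first-step analysis:
h(Running) = 0.1·h(Running) + 0.24·h(Degraded) + 0.22·0 + 0.24·h(Idle) + 0.2·1
h(Degraded) = 0.22·h(Running) + 0.24·h(Degraded) + 0.16·0 + 0.2·h(Idle) + 0.18·1
h(Idle) = 0.22·h(Running) + 0.2·h(Degraded) + 0.22·0 + 0.2·h(Idle) + 0.16·1
Solving: h(Running) = 0.4750, h(Degraded) = 0.4938, h(Idle) = 0.4541.
Starting from Idle, the probability is 0.4541.

0.4541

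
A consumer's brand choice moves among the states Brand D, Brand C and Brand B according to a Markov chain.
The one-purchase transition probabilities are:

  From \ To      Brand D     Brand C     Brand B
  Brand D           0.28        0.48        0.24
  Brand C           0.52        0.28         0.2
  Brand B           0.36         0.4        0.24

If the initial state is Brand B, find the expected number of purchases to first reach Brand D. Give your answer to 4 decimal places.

2.3973

Let t(s) be the expected number of purchases to first reach Brand D from state s, with t(Brand D) = 0. Conditioning on the first purchase:
t(Brand C) = 1 + 0.28·t(Brand C) + 0.2·t(Brand B)
t(Brand B) = 1 + 0.4·t(Brand C) + 0.24·t(Brand B)
Solving: t(Brand C) = 2.0548, t(Brand B) = 2.3973.
Expected purchases from Brand B to Brand D: 2.3973.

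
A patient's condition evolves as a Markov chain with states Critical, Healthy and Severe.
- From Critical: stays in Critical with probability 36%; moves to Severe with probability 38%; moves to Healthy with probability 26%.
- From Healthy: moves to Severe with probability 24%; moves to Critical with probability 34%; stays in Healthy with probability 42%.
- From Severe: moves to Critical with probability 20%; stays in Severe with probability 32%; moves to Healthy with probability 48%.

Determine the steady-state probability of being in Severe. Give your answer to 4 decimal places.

0.3070

Let the stationary distribution be π with π = πP and π_1 + π_2 + π_3 = 1.
π_1 = 0.36·π_1 + 0.34·π_2 + 0.2·π_3
π_2 = 0.26·π_1 + 0.42·π_2 + 0.48·π_3
Solving with the normalization constraint gives π = (0.3031, 0.3899, 0.3070).
So the stationary probability of Severe is 0.3070.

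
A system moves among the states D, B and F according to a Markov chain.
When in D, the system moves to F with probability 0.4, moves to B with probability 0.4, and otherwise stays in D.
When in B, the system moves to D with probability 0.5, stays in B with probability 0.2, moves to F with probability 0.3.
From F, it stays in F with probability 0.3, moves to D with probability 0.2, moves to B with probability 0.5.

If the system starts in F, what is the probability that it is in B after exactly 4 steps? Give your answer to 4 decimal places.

Propagate the distribution vector 4 steps from F.
After 0 steps: (0.0000, 0.0000, 1.0000)
After 1 step: (0.2000, 0.5000, 0.3000)
After 2 steps: (0.3500, 0.3300, 0.3200)
After 3 steps: (0.2990, 0.3660, 0.3350)
After 4 steps: (0.3098, 0.3603, 0.3299)
P(in B after 4 steps) = 0.3603

0.3603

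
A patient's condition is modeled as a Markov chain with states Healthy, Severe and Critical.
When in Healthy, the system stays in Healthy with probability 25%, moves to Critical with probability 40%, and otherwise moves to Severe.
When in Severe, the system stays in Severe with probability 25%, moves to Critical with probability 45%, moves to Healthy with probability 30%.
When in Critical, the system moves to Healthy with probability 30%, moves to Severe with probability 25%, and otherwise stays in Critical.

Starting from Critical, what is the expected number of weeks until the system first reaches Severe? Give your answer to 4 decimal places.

Let t(s) be the expected number of weeks to first reach Severe from state s, with t(Severe) = 0. Conditioning on the first week:
t(Healthy) = 1 + 0.25·t(Healthy) + 0.4·t(Critical)
t(Critical) = 1 + 0.3·t(Healthy) + 0.45·t(Critical)
Solving: t(Healthy) = 3.2479, t(Critical) = 3.5897.
Expected weeks from Critical to Severe: 3.5897.

3.5897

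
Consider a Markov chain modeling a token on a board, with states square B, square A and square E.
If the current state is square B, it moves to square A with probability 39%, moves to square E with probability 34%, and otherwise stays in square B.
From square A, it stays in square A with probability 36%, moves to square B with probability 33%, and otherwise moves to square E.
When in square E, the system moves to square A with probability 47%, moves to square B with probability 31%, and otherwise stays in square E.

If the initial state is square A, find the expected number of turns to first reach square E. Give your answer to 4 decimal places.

3.1315

Let t(s) be the expected number of turns to first reach square E from state s, with t(square E) = 0. Conditioning on the first turn:
t(square B) = 1 + 0.27·t(square B) + 0.39·t(square A)
t(square A) = 1 + 0.33·t(square B) + 0.36·t(square A)
Solving: t(square B) = 3.0428, t(square A) = 3.1315.
Expected turns from square A to square E: 3.1315.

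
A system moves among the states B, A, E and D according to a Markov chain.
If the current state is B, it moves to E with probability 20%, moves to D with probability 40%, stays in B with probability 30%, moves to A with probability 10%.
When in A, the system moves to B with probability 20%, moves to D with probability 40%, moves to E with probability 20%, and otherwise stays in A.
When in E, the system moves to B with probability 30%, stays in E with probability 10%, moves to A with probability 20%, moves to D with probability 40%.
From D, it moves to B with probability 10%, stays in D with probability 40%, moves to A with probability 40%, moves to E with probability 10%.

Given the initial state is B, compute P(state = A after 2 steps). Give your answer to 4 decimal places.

0.2500

Propagate the distribution vector 2 steps from B.
After 0 steps: (1.0000, 0.0000, 0.0000, 0.0000)
After 1 step: (0.3000, 0.1000, 0.2000, 0.4000)
After 2 steps: (0.2100, 0.2500, 0.1400, 0.4000)
P(in A after 2 steps) = 0.2500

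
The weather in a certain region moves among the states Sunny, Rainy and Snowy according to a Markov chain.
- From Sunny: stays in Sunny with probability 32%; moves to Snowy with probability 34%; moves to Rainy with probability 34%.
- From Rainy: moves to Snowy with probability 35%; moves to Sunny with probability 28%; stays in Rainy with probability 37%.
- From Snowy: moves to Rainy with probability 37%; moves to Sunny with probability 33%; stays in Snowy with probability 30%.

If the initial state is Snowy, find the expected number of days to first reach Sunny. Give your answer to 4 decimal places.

Let t(s) be the expected number of days to first reach Sunny from state s, with t(Sunny) = 0. Conditioning on the first day:
t(Rainy) = 1 + 0.37·t(Rainy) + 0.35·t(Snowy)
t(Snowy) = 1 + 0.37·t(Rainy) + 0.3·t(Snowy)
Solving: t(Rainy) = 3.3708, t(Snowy) = 3.2103.
Expected days from Snowy to Sunny: 3.2103.

3.2103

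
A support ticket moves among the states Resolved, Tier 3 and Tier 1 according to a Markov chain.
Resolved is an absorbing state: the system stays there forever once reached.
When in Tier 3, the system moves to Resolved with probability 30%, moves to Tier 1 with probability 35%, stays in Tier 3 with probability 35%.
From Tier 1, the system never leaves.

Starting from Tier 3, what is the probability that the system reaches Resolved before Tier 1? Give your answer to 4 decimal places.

Let h(s) be the probability of absorption at Resolved starting from transient state s. Then h(Resolved) = 1 and h(Tier 1) = 0. By first-step analysis:
h(Tier 3) = 0.3·1 + 0.35·h(Tier 3) + 0.35·0
Solving: h(Tier 3) = 0.4615.
Starting from Tier 3, the probability is 0.4615.

0.4615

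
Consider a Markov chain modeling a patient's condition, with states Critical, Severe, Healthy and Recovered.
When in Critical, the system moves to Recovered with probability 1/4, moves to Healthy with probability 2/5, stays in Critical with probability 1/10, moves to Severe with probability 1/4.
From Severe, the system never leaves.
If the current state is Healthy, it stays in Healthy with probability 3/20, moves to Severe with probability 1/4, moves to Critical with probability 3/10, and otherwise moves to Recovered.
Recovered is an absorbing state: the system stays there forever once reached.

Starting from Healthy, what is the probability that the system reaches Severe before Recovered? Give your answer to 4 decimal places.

0.4651

Let h(s) be the probability of absorption at Severe starting from transient state s. Then h(Severe) = 1 and h(Recovered) = 0. By first-step analysis:
h(Critical) = 0.1·h(Critical) + 0.25·1 + 0.4·h(Healthy) + 0.25·0
h(Healthy) = 0.3·h(Critical) + 0.25·1 + 0.15·h(Healthy) + 0.3·0
Solving: h(Critical) = 0.4845, h(Healthy) = 0.4651.
Starting from Healthy, the probability is 0.4651.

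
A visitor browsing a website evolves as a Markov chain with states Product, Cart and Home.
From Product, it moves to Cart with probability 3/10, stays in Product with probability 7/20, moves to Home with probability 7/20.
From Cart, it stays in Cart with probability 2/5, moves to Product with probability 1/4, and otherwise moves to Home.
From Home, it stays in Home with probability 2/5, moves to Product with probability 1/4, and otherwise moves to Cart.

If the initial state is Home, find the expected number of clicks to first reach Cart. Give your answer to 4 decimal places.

2.9752

Let t(s) be the expected number of clicks to first reach Cart from state s, with t(Cart) = 0. Conditioning on the first click:
t(Product) = 1 + 0.35·t(Product) + 0.35·t(Home)
t(Home) = 1 + 0.25·t(Product) + 0.4·t(Home)
Solving: t(Product) = 3.1405, t(Home) = 2.9752.
Expected clicks from Home to Cart: 2.9752.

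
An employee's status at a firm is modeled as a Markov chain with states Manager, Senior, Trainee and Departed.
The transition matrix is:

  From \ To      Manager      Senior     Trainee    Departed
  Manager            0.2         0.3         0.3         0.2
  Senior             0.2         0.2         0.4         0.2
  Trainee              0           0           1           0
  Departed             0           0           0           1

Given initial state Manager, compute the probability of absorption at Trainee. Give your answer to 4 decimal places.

0.6207

Let h(s) be the probability of absorption at Trainee starting from transient state s. Then h(Trainee) = 1 and h(Departed) = 0. By first-step analysis:
h(Manager) = 0.2·h(Manager) + 0.3·h(Senior) + 0.3·1 + 0.2·0
h(Senior) = 0.2·h(Manager) + 0.2·h(Senior) + 0.4·1 + 0.2·0
Solving: h(Manager) = 0.6207, h(Senior) = 0.6552.
Starting from Manager, the probability is 0.6207.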